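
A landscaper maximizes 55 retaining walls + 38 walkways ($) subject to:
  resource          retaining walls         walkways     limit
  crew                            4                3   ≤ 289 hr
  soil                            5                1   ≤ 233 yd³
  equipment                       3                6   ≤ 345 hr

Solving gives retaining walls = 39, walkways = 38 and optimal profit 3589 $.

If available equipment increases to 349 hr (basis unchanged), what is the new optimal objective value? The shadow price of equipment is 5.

Δb = 4, so new z* = 3589 + (5)·(4) = 3589 + 20 = 3609.

3609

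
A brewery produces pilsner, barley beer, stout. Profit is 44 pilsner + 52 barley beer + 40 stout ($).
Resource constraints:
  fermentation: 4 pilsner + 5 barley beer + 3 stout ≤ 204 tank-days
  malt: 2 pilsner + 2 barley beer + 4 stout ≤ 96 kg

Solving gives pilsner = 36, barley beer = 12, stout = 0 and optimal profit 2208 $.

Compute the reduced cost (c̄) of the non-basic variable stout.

At the optimum: fermentation uses 204 of 204 (binding); malt uses 96 of 96 (binding).
Dual feasibility on the basic columns requires 4·y_fermentation + 2·y_malt = 44, 5·y_fermentation + 2·y_malt = 52.
→ y_fermentation = 8 and y_malt = 6.
Reduced cost of stout: c₃ − yᵀa₃ = 40 − (8·3 + 6·4) = 40 − 48 = -8.

-8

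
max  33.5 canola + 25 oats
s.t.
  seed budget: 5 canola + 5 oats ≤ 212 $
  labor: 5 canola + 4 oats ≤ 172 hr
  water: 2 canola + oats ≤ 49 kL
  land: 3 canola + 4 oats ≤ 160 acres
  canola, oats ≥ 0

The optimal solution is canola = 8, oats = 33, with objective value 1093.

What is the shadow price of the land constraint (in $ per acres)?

Check each constraint at x*: seed budget 205/212 (slack 7); labor 172/172 (tight); water 49/49 (tight); land 156/160 (slack 4).
Since seed budget, land are not tight, their duals are 0.
From A_Bᵀ y = c: 5·y_labor + 2·y_water = 33.5; 4·y_labor + 1·y_water = 25.
This yields shadow prices y_labor = 5.5, y_water = 3.
Shadow price of land = 0.

0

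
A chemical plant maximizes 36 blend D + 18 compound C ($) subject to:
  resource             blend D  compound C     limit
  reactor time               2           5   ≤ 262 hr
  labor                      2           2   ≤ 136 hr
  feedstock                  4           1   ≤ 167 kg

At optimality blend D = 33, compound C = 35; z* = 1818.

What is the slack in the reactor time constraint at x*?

21

reactor time used = 2·33 + 5·35 = 241; slack = 262 − 241 = 21.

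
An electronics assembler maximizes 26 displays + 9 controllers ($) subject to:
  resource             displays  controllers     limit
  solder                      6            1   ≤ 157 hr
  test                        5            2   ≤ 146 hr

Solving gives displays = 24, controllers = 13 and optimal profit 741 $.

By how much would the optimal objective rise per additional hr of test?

Check each constraint at x*: solder 157/157 (tight); test 146/146 (tight).
The binding rows give the dual system: 6·y_solder + 5·y_test = 26 and 1·y_solder + 2·y_test = 9.
Solving: y_solder = 1, y_test = 4.
Shadow price of test = 4.

4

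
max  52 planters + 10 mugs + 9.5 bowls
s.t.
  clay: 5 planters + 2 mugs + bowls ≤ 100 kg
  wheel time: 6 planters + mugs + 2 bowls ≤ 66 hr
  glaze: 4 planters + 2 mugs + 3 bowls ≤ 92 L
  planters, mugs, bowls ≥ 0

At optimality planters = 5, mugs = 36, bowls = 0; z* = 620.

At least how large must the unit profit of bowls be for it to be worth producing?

19

At the optimum: clay uses 97 of 100 (slack = 3); wheel time uses 66 of 66 (binding); glaze uses 92 of 92 (binding).
Slack constraints have shadow price 0 (complementary slackness).
From A_Bᵀ y = c: 6·y_wheel time + 4·y_glaze = 52; 1·y_wheel time + 2·y_glaze = 10.
Solving: y_wheel time = 8, y_glaze = 1.
bowls enters the basis when its profit ≥ yᵀa₃ = 8·2 + 1·3 = 19.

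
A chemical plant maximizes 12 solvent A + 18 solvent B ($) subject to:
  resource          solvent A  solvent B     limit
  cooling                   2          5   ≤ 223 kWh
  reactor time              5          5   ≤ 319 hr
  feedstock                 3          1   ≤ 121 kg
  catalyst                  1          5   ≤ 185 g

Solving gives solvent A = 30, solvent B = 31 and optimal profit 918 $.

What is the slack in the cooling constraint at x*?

8

cooling used = 2·30 + 5·31 = 215; slack = 223 − 215 = 8.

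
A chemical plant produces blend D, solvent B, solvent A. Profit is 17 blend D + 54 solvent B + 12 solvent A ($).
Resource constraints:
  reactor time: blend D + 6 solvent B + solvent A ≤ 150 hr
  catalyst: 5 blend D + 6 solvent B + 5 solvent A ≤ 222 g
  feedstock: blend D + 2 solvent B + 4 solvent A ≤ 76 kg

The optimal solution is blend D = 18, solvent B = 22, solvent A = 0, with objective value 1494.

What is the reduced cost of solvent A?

-5

Binding: reactor time and catalyst. Non-binding: feedstock (14 unused).
By complementary slackness, y = 0 for the non-binding constraint.
From A_Bᵀ y = c: 1·y_reactor time + 5·y_catalyst = 17; 6·y_reactor time + 6·y_catalyst = 54.
→ y_reactor time = 7 and y_catalyst = 2.
Reduced cost of solvent A: c₃ − yᵀa₃ = 12 − (7·1 + 2·5) = 12 − 17 = -5.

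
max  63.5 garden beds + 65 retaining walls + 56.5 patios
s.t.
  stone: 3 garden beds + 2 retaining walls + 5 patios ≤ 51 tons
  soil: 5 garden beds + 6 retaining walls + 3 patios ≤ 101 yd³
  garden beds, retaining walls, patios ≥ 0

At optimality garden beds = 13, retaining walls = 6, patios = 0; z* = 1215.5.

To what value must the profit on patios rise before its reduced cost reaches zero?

60.5

At the optimum: stone uses 51 of 51 (binding); soil uses 101 of 101 (binding).
Dual feasibility on the basic columns requires 3·y_stone + 5·y_soil = 63.5, 2·y_stone + 6·y_soil = 65.
→ y_stone = 7 and y_soil = 8.5.
patios enters the basis when its profit ≥ yᵀa₃ = 7·5 + 8.5·3 = 60.5.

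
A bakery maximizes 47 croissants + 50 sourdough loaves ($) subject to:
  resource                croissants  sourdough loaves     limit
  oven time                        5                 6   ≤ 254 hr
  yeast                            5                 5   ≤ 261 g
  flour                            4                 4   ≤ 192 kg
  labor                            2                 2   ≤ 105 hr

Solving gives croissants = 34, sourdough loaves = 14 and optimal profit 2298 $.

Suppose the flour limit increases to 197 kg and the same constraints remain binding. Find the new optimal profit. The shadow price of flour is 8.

Δb = 5, so new z* = 2298 + (8)·(5) = 2298 + 40 = 2338.

2338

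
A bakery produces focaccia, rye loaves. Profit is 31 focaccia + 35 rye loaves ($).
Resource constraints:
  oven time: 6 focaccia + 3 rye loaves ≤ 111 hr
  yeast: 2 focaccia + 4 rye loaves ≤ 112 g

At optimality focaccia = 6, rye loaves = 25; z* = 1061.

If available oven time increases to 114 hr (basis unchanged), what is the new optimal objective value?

1070

Both oven time and yeast are binding at x*.
The binding rows give the dual system: 6·y_oven time + 2·y_yeast = 31 and 3·y_oven time + 4·y_yeast = 35.
Solving: y_oven time = 3, y_yeast = 6.5.
Δz = y_oven time·Δb = 3 × (3) = 9, so new z* = 1061 + 9 = 1070.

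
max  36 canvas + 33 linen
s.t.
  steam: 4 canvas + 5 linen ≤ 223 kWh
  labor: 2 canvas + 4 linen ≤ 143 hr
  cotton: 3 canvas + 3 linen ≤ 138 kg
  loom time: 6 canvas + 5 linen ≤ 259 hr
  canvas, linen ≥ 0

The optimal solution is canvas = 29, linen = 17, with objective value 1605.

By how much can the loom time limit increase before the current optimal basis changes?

17

Binding constraints: cotton, loom time. The basis is B = [[3,3],[6,5]] with det -3.
Per unit increase in loom time, x* moves by d = (1, -1).
The basis stays optimal until linen reaches 0; allowable increase = 17 hr.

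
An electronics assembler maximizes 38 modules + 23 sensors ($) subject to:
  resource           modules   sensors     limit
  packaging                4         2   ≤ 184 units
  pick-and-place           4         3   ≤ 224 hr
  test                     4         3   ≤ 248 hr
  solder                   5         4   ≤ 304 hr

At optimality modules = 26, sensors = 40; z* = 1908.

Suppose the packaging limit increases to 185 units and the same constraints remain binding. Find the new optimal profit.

1913.5

At the optimum: packaging uses 184 of 184 (binding); pick-and-place uses 224 of 224 (binding); test uses 224 of 248 (slack = 24); solder uses 290 of 304 (slack = 14).
By complementary slackness, y = 0 for the non-binding constraints.
Dual feasibility on the basic columns requires 4·y_packaging + 4·y_pick-and-place = 38, 2·y_packaging + 3·y_pick-and-place = 23.
This yields shadow prices y_packaging = 5.5, y_pick-and-place = 4.
Δz = y_packaging·Δb = 5.5 × (1) = 5.5, so new z* = 1908 + 5.5 = 1913.5.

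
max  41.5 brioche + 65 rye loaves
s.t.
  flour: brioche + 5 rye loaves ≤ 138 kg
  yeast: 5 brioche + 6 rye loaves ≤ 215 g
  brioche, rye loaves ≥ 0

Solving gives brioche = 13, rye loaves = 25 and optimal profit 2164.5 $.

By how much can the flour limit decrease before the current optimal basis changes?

95

Binding constraints: flour, yeast. The basis is B = [[1,5],[5,6]] with det -19.
Per unit decrease in flour, x* moves by d = (0.3158, -0.2632).
The basis stays optimal until rye loaves reaches 0; allowable decrease = 95 kg.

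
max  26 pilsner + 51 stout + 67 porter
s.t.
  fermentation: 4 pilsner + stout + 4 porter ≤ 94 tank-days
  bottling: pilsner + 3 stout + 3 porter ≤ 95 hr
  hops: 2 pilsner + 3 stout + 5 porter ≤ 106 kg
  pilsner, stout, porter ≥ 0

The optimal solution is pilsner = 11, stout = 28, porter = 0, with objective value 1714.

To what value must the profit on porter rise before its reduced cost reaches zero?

Check each constraint at x*: fermentation 72/94 (slack 22); bottling 95/95 (tight); hops 106/106 (tight).
Since fermentation is not tight, its dual is 0.
Dual feasibility on the basic columns requires 1·y_bottling + 2·y_hops = 26, 3·y_bottling + 3·y_hops = 51.
→ y_bottling = 8 and y_hops = 9.
porter enters the basis when its profit ≥ yᵀa₃ = 8·3 + 9·5 = 69.

69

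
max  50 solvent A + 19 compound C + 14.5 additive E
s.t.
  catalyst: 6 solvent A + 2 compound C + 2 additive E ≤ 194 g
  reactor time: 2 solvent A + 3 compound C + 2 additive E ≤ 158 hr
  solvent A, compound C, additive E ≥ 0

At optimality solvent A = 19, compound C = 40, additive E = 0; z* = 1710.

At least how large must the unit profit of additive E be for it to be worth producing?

18

Check each constraint at x*: catalyst 194/194 (tight); reactor time 158/158 (tight).
From A_Bᵀ y = c: 6·y_catalyst + 2·y_reactor time = 50; 2·y_catalyst + 3·y_reactor time = 19.
Solving: y_catalyst = 8, y_reactor time = 1.
additive E enters the basis when its profit ≥ yᵀa₃ = 8·2 + 1·2 = 18.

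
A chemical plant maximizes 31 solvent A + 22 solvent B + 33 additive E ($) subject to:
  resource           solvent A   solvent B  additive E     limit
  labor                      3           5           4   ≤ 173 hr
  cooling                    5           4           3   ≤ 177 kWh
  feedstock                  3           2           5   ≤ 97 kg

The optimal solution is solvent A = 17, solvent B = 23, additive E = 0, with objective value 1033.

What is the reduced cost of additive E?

-8

Check each constraint at x*: labor 166/173 (slack 7); cooling 177/177 (tight); feedstock 97/97 (tight).
By complementary slackness, y = 0 for the non-binding constraint.
The binding rows give the dual system: 5·y_cooling + 3·y_feedstock = 31 and 4·y_cooling + 2·y_feedstock = 22.
→ y_cooling = 2 and y_feedstock = 7.
Reduced cost of additive E: c₃ − yᵀa₃ = 33 − (2·3 + 7·5) = 33 − 41 = -8.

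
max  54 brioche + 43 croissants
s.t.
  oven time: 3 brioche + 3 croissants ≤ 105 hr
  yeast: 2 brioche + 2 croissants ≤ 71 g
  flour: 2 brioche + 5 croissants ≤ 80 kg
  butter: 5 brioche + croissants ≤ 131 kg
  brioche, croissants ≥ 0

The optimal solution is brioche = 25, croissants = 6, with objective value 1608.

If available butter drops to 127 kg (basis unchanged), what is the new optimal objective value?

At the optimum: oven time uses 93 of 105 (slack = 12); yeast uses 62 of 71 (slack = 9); flour uses 80 of 80 (binding); butter uses 131 of 131 (binding).
Slack constraints have shadow price 0 (complementary slackness).
From A_Bᵀ y = c: 2·y_flour + 5·y_butter = 54; 5·y_flour + 1·y_butter = 43.
→ y_flour = 7 and y_butter = 8.
Δz = y_butter·Δb = 8 × (-4) = -32, so new z* = 1608 − 32 = 1576.

1576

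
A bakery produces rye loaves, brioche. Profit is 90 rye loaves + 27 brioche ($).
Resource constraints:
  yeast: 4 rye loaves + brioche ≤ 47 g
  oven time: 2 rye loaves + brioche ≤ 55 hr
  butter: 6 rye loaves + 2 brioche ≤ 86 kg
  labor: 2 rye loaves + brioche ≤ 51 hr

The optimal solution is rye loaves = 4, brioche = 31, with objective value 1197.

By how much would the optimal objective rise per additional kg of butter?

9

At the optimum: yeast uses 47 of 47 (binding); oven time uses 39 of 55 (slack = 16); butter uses 86 of 86 (binding); labor uses 39 of 51 (slack = 12).
Slack constraints have shadow price 0 (complementary slackness).
The binding rows give the dual system: 4·y_yeast + 6·y_butter = 90 and 1·y_yeast + 2·y_butter = 27.
Solving: y_yeast = 9, y_butter = 9.
Shadow price of butter = 9.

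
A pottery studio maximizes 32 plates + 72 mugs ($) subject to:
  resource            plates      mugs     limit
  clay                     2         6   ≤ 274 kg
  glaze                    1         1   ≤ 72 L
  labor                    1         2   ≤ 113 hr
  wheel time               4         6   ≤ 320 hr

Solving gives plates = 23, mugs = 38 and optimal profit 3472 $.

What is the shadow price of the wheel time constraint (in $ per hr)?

At the optimum: clay uses 274 of 274 (binding); glaze uses 61 of 72 (slack = 11); labor uses 99 of 113 (slack = 14); wheel time uses 320 of 320 (binding).
Since glaze, labor are not tight, their duals are 0.
From A_Bᵀ y = c: 2·y_clay + 4·y_wheel time = 32; 6·y_clay + 6·y_wheel time = 72.
This yields shadow prices y_clay = 8, y_wheel time = 4.
Shadow price of wheel time = 4.

4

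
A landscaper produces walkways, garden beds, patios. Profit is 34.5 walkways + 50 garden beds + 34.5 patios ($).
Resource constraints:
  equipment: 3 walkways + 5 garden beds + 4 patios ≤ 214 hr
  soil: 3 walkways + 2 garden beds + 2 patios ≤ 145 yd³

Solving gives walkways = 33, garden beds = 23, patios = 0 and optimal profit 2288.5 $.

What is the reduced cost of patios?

Both equipment and soil are binding at x*.
The binding rows give the dual system: 3·y_equipment + 3·y_soil = 34.5 and 5·y_equipment + 2·y_soil = 50.
This yields shadow prices y_equipment = 9, y_soil = 2.5.
Reduced cost of patios: c₃ − yᵀa₃ = 34.5 − (9·4 + 2.5·2) = 34.5 − 41 = -6.5.

-6.5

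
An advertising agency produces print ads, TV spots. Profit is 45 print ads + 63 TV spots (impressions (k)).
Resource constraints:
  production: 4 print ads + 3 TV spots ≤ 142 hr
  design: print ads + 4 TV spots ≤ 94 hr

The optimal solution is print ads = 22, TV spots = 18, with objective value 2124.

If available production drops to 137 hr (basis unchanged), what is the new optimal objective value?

2079

Check each constraint at x*: production 142/142 (tight); design 94/94 (tight).
Dual feasibility on the basic columns requires 4·y_production + 1·y_design = 45, 3·y_production + 4·y_design = 63.
This yields shadow prices y_production = 9, y_design = 9.
Δz = y_production·Δb = 9 × (-5) = -45, so new z* = 2124 − 45 = 2079.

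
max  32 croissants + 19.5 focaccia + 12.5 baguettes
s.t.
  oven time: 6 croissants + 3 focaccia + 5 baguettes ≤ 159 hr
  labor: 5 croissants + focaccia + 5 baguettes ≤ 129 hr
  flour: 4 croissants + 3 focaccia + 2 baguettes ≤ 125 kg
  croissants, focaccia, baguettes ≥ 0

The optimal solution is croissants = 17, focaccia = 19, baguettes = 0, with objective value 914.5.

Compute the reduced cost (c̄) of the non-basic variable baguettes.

-9.5

Check each constraint at x*: oven time 159/159 (tight); labor 104/129 (slack 25); flour 125/125 (tight).
By complementary slackness, y = 0 for the non-binding constraint.
The binding rows give the dual system: 6·y_oven time + 4·y_flour = 32 and 3·y_oven time + 3·y_flour = 19.5.
Solving: y_oven time = 3, y_flour = 3.5.
Reduced cost of baguettes: c₃ − yᵀa₃ = 12.5 − (3·5 + 3.5·2) = 12.5 − 22 = -9.5.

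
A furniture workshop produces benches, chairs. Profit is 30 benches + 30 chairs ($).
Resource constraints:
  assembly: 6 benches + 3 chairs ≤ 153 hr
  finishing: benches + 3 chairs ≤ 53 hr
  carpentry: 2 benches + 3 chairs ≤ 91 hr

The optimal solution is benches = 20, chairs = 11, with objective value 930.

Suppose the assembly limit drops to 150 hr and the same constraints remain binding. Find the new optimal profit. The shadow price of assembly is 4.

Δb = -3, so new z* = 930 + (4)·(-3) = 930 − 12 = 918.

918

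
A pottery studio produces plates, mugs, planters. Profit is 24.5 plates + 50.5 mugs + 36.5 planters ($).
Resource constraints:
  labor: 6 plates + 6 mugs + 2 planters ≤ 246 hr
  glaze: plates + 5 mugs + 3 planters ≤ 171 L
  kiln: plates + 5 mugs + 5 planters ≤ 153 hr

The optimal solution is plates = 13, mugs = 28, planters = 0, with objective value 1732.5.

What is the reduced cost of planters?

Binding: labor and kiln. Non-binding: glaze (18 unused).
By complementary slackness, y = 0 for the non-binding constraint.
The binding rows give the dual system: 6·y_labor + 1·y_kiln = 24.5 and 6·y_labor + 5·y_kiln = 50.5.
→ y_labor = 3 and y_kiln = 6.5.
Reduced cost of planters: c₃ − yᵀa₃ = 36.5 − (3·2 + 6.5·5) = 36.5 − 38.5 = -2.

-2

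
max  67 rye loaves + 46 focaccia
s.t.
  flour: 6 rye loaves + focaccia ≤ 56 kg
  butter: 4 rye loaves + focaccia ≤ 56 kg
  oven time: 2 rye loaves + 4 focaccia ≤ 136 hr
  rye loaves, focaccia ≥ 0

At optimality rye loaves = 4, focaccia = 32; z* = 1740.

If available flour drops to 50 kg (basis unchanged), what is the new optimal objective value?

Check each constraint at x*: flour 56/56 (tight); butter 48/56 (slack 8); oven time 136/136 (tight).
By complementary slackness, y = 0 for the non-binding constraint.
Dual feasibility on the basic columns requires 6·y_flour + 2·y_oven time = 67, 1·y_flour + 4·y_oven time = 46.
→ y_flour = 8 and y_oven time = 9.5.
Δz = y_flour·Δb = 8 × (-6) = -48, so new z* = 1740 − 48 = 1692.

1692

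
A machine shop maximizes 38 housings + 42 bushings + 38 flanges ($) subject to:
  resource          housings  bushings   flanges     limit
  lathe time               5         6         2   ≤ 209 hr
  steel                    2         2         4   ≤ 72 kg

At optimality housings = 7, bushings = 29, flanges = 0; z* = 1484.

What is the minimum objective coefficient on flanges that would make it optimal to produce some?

44

Check each constraint at x*: lathe time 209/209 (tight); steel 72/72 (tight).
The binding rows give the dual system: 5·y_lathe time + 2·y_steel = 38 and 6·y_lathe time + 2·y_steel = 42.
This yields shadow prices y_lathe time = 4, y_steel = 9.
flanges enters the basis when its profit ≥ yᵀa₃ = 4·2 + 9·4 = 44.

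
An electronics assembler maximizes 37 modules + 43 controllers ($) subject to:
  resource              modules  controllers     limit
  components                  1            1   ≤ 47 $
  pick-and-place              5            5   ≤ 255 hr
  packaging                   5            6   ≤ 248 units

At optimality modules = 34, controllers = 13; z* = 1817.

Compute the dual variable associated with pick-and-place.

Binding: components and packaging. Non-binding: pick-and-place (20 unused).
Slack constraints have shadow price 0 (complementary slackness).
From A_Bᵀ y = c: 1·y_components + 5·y_packaging = 37; 1·y_components + 6·y_packaging = 43.
Solving: y_components = 7, y_packaging = 6.
Shadow price of pick-and-place = 0.

0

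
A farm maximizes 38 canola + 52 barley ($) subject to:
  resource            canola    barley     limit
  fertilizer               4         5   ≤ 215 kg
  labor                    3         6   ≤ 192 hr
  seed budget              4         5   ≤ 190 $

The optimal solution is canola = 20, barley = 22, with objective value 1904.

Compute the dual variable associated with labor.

2

Check each constraint at x*: fertilizer 190/215 (slack 25); labor 192/192 (tight); seed budget 190/190 (tight).
Since fertilizer is not tight, its dual is 0.
Dual feasibility on the basic columns requires 3·y_labor + 4·y_seed budget = 38, 6·y_labor + 5·y_seed budget = 52.
Solving: y_labor = 2, y_seed budget = 8.
Shadow price of labor = 2.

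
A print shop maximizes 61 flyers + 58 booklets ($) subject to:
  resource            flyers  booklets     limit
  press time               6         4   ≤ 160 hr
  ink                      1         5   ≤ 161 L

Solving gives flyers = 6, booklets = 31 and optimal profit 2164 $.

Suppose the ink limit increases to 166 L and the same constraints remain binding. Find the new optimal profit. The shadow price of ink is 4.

2184

Δb = 5, so new z* = 2164 + (4)·(5) = 2164 + 20 = 2184.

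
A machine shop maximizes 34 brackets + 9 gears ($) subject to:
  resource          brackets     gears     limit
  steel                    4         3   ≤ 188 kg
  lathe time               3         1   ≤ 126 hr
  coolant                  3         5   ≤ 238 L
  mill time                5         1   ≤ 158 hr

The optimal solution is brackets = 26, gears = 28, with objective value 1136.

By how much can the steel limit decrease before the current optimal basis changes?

61.6

Binding constraints: steel, mill time. The basis is B = [[4,3],[5,1]] with det -11.
Per unit decrease in steel, x* moves by d = (0.0909, -0.4545).
The basis stays optimal until gears reaches 0; allowable decrease = 61.6 kg.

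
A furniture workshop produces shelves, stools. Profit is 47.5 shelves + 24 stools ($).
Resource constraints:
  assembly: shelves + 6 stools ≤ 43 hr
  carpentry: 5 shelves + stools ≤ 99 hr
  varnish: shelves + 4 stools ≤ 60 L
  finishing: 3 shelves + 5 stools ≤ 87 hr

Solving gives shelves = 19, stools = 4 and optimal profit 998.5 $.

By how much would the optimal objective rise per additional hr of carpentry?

Binding: assembly and carpentry. Non-binding: varnish (25 unused), finishing (10 unused).
Slack constraints have shadow price 0 (complementary slackness).
From A_Bᵀ y = c: 1·y_assembly + 5·y_carpentry = 47.5; 6·y_assembly + 1·y_carpentry = 24.
Solving: y_assembly = 2.5, y_carpentry = 9.
Shadow price of carpentry = 9.

9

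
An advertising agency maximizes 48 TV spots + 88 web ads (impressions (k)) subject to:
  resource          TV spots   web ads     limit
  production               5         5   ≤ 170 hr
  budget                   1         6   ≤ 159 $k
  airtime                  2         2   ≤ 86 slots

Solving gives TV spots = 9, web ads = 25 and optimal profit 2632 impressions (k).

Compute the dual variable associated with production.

At the optimum: production uses 170 of 170 (binding); budget uses 159 of 159 (binding); airtime uses 68 of 86 (slack = 18).
Since airtime is not tight, its dual is 0.
The binding rows give the dual system: 5·y_production + 1·y_budget = 48 and 5·y_production + 6·y_budget = 88.
This yields shadow prices y_production = 8, y_budget = 8.
Shadow price of production = 8.

8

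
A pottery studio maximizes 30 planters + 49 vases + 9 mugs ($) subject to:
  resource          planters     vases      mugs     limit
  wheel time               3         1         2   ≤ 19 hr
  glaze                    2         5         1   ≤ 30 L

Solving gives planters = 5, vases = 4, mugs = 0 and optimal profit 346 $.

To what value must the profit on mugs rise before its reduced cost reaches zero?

Both wheel time and glaze are binding at x*.
From A_Bᵀ y = c: 3·y_wheel time + 2·y_glaze = 30; 1·y_wheel time + 5·y_glaze = 49.
→ y_wheel time = 4 and y_glaze = 9.
mugs enters the basis when its profit ≥ yᵀa₃ = 4·2 + 9·1 = 17.

17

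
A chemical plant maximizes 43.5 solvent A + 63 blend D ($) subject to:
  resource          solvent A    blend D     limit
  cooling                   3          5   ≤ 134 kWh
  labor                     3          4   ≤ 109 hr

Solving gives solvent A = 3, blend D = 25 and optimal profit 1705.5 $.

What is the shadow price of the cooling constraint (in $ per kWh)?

5

Check each constraint at x*: cooling 134/134 (tight); labor 109/109 (tight).
From A_Bᵀ y = c: 3·y_cooling + 3·y_labor = 43.5; 5·y_cooling + 4·y_labor = 63.
Solving: y_cooling = 5, y_labor = 9.5.
Shadow price of cooling = 5.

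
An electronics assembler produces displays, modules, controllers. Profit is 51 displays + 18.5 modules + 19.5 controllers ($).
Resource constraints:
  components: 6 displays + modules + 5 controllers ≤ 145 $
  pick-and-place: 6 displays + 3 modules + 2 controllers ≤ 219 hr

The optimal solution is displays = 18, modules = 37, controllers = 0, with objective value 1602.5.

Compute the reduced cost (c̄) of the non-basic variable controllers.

Both components and pick-and-place are binding at x*.
The binding rows give the dual system: 6·y_components + 6·y_pick-and-place = 51 and 1·y_components + 3·y_pick-and-place = 18.5.
→ y_components = 3.5 and y_pick-and-place = 5.
Reduced cost of controllers: c₃ − yᵀa₃ = 19.5 − (3.5·5 + 5·2) = 19.5 − 27.5 = -8.

-8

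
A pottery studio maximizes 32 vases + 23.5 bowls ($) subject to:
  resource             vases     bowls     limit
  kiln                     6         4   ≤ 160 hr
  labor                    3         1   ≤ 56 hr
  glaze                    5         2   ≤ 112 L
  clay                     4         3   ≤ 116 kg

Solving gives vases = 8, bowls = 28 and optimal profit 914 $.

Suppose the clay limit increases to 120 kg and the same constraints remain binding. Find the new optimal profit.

940

Check each constraint at x*: kiln 160/160 (tight); labor 52/56 (slack 4); glaze 96/112 (slack 16); clay 116/116 (tight).
Slack constraints have shadow price 0 (complementary slackness).
Dual feasibility on the basic columns requires 6·y_kiln + 4·y_clay = 32, 4·y_kiln + 3·y_clay = 23.5.
Solving: y_kiln = 1, y_clay = 6.5.
Δz = y_clay·Δb = 6.5 × (4) = 26, so new z* = 914 + 26 = 940.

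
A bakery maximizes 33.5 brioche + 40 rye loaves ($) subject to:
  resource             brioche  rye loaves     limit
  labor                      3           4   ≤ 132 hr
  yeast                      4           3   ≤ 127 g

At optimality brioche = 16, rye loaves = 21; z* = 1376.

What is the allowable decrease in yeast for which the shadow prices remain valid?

28

Binding constraints: labor, yeast. The basis is B = [[3,4],[4,3]] with det -7.
Per unit decrease in yeast, x* moves by d = (-0.5714, 0.4286).
The basis stays optimal until brioche reaches 0; allowable decrease = 28 g.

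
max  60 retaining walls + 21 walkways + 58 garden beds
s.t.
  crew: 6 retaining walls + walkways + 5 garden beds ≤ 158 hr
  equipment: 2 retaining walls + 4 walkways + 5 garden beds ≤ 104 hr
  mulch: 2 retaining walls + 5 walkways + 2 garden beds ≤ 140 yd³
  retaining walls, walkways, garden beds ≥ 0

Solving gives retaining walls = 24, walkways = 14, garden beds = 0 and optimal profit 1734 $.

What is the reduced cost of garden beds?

Binding: crew and equipment. Non-binding: mulch (22 unused).
Slack constraints have shadow price 0 (complementary slackness).
From A_Bᵀ y = c: 6·y_crew + 2·y_equipment = 60; 1·y_crew + 4·y_equipment = 21.
Solving: y_crew = 9, y_equipment = 3.
Reduced cost of garden beds: c₃ − yᵀa₃ = 58 − (9·5 + 3·5) = 58 − 60 = -2.

-2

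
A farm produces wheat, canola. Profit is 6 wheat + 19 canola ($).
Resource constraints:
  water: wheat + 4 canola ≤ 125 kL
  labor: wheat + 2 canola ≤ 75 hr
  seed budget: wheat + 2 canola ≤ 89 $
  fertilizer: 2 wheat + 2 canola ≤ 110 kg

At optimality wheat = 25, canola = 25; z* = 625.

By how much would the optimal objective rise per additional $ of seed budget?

0

Check each constraint at x*: water 125/125 (tight); labor 75/75 (tight); seed budget 75/89 (slack 14); fertilizer 100/110 (slack 10).
Slack constraints have shadow price 0 (complementary slackness).
The binding rows give the dual system: 1·y_water + 1·y_labor = 6 and 4·y_water + 2·y_labor = 19.
This yields shadow prices y_water = 3.5, y_labor = 2.5.
Shadow price of seed budget = 0.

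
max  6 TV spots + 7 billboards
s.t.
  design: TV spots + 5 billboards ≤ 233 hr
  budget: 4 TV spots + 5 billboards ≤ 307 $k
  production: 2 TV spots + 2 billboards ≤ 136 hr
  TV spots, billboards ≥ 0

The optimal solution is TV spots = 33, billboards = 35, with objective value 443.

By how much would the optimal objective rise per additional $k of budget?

Check each constraint at x*: design 208/233 (slack 25); budget 307/307 (tight); production 136/136 (tight).
Slack constraints have shadow price 0 (complementary slackness).
Dual feasibility on the basic columns requires 4·y_budget + 2·y_production = 6, 5·y_budget + 2·y_production = 7.
Solving: y_budget = 1, y_production = 1.
Shadow price of budget = 1.

1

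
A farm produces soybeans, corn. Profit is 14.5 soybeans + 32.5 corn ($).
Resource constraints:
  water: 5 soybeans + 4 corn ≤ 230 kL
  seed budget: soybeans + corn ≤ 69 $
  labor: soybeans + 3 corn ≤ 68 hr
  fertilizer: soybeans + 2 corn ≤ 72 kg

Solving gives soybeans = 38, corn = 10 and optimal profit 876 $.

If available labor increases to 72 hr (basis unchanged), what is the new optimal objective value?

914

Check each constraint at x*: water 230/230 (tight); seed budget 48/69 (slack 21); labor 68/68 (tight); fertilizer 58/72 (slack 14).
By complementary slackness, y = 0 for the non-binding constraints.
The binding rows give the dual system: 5·y_water + 1·y_labor = 14.5 and 4·y_water + 3·y_labor = 32.5.
This yields shadow prices y_water = 1, y_labor = 9.5.
Δz = y_labor·Δb = 9.5 × (4) = 38, so new z* = 876 + 38 = 914.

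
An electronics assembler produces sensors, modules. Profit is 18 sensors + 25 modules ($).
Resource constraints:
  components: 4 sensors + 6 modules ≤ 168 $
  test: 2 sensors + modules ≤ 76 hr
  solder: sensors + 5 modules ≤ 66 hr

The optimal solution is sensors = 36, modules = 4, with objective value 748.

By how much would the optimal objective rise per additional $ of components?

4

Binding: components and test. Non-binding: solder (10 unused).
By complementary slackness, y = 0 for the non-binding constraint.
The binding rows give the dual system: 4·y_components + 2·y_test = 18 and 6·y_components + 1·y_test = 25.
This yields shadow prices y_components = 4, y_test = 1.
Shadow price of components = 4.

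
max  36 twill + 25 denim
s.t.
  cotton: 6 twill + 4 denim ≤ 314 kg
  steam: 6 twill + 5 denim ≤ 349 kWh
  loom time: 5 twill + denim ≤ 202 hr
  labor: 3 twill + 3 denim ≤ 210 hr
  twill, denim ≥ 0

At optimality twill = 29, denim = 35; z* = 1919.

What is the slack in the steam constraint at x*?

0

steam used = 6·29 + 5·35 = 349; slack = 349 − 349 = 0.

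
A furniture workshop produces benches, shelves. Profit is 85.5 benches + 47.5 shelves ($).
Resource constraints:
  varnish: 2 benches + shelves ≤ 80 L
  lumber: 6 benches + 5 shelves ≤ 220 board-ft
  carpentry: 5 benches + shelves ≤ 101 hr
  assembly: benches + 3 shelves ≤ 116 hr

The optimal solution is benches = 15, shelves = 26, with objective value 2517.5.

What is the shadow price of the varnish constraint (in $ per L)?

0

Check each constraint at x*: varnish 56/80 (slack 24); lumber 220/220 (tight); carpentry 101/101 (tight); assembly 93/116 (slack 23).
By complementary slackness, y = 0 for the non-binding constraints.
From A_Bᵀ y = c: 6·y_lumber + 5·y_carpentry = 85.5; 5·y_lumber + 1·y_carpentry = 47.5.
This yields shadow prices y_lumber = 8, y_carpentry = 7.5.
Shadow price of varnish = 0.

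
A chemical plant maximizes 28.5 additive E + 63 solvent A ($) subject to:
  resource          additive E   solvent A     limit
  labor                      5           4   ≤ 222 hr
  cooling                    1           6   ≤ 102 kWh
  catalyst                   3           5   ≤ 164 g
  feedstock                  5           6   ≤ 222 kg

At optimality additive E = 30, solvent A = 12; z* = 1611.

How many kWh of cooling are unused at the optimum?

cooling used = 1·30 + 6·12 = 102; slack = 102 − 102 = 0.

0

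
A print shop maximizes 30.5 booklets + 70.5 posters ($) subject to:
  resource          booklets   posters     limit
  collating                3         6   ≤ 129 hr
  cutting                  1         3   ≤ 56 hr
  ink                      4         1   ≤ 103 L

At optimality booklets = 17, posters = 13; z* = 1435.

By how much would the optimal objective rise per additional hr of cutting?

9.5

At the optimum: collating uses 129 of 129 (binding); cutting uses 56 of 56 (binding); ink uses 81 of 103 (slack = 22).
Slack constraints have shadow price 0 (complementary slackness).
From A_Bᵀ y = c: 3·y_collating + 1·y_cutting = 30.5; 6·y_collating + 3·y_cutting = 70.5.
→ y_collating = 7 and y_cutting = 9.5.
Shadow price of cutting = 9.5.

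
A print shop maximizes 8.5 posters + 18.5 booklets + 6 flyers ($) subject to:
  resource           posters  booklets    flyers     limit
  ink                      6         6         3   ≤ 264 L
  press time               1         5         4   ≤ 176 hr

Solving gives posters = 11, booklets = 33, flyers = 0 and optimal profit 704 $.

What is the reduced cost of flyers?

-7

At the optimum: ink uses 264 of 264 (binding); press time uses 176 of 176 (binding).
From A_Bᵀ y = c: 6·y_ink + 1·y_press time = 8.5; 6·y_ink + 5·y_press time = 18.5.
→ y_ink = 1 and y_press time = 2.5.
Reduced cost of flyers: c₃ − yᵀa₃ = 6 − (1·3 + 2.5·4) = 6 − 13 = -7.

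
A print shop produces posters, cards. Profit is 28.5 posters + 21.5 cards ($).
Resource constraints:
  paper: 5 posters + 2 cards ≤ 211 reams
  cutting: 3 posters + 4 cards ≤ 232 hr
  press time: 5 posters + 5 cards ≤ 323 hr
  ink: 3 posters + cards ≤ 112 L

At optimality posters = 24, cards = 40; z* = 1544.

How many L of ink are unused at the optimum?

0

ink used = 3·24 + 1·40 = 112; slack = 112 − 112 = 0.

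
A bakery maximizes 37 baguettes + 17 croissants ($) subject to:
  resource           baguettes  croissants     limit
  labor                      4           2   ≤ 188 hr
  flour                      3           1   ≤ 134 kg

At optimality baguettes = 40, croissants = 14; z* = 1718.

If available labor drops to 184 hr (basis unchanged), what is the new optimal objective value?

At the optimum: labor uses 188 of 188 (binding); flour uses 134 of 134 (binding).
From A_Bᵀ y = c: 4·y_labor + 3·y_flour = 37; 2·y_labor + 1·y_flour = 17.
This yields shadow prices y_labor = 7, y_flour = 3.
Δz = y_labor·Δb = 7 × (-4) = -28, so new z* = 1718 − 28 = 1690.

1690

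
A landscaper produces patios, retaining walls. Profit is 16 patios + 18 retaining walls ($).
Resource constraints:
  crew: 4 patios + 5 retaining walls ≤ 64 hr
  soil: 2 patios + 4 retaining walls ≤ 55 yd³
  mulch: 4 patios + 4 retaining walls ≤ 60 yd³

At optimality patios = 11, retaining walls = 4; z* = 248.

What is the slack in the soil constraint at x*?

17

soil used = 2·11 + 4·4 = 38; slack = 55 − 38 = 17.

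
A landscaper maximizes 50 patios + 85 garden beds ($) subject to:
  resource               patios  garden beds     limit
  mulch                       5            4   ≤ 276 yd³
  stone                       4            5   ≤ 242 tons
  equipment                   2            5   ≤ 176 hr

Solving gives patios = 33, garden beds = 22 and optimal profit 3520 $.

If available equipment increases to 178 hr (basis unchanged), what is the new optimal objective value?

3538

Check each constraint at x*: mulch 253/276 (slack 23); stone 242/242 (tight); equipment 176/176 (tight).
By complementary slackness, y = 0 for the non-binding constraint.
From A_Bᵀ y = c: 4·y_stone + 2·y_equipment = 50; 5·y_stone + 5·y_equipment = 85.
Solving: y_stone = 8, y_equipment = 9.
Δz = y_equipment·Δb = 9 × (2) = 18, so new z* = 3520 + 18 = 3538.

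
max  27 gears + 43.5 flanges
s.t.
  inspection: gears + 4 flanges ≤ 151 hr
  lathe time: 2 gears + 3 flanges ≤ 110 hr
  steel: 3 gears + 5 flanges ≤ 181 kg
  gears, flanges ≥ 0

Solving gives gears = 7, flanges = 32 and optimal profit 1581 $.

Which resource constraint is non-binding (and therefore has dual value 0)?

inspection

inspection: 135/151 (slack 16)
lathe time: 110/110 (binding)
steel: 181/181 (binding)
By complementary slackness, a constraint with positive slack has shadow price 0 → inspection.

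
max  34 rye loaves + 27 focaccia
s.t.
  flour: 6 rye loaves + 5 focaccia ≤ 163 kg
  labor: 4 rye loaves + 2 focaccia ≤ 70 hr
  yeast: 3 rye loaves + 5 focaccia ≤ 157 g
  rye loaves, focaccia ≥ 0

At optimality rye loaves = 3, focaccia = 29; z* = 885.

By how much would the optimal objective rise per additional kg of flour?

At the optimum: flour uses 163 of 163 (binding); labor uses 70 of 70 (binding); yeast uses 154 of 157 (slack = 3).
Slack constraints have shadow price 0 (complementary slackness).
The binding rows give the dual system: 6·y_flour + 4·y_labor = 34 and 5·y_flour + 2·y_labor = 27.
Solving: y_flour = 5, y_labor = 1.
Shadow price of flour = 5.

5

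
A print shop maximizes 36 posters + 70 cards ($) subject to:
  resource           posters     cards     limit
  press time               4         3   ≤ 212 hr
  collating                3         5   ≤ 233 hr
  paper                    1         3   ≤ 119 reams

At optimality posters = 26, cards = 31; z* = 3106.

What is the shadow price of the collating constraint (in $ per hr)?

Binding: collating and paper. Non-binding: press time (15 unused).
Slack constraints have shadow price 0 (complementary slackness).
From A_Bᵀ y = c: 3·y_collating + 1·y_paper = 36; 5·y_collating + 3·y_paper = 70.
→ y_collating = 9.5 and y_paper = 7.5.
Shadow price of collating = 9.5.

9.5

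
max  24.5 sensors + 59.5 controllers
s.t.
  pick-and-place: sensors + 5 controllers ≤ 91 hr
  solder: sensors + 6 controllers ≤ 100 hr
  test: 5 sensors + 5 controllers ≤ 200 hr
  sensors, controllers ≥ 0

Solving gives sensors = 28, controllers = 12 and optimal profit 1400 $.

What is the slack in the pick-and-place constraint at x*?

pick-and-place used = 1·28 + 5·12 = 88; slack = 91 − 88 = 3.

3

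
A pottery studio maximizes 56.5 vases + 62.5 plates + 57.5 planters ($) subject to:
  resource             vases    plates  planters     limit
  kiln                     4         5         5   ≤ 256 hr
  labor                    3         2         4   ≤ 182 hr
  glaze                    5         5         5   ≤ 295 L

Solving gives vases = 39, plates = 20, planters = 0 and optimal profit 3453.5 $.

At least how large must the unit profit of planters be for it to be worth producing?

Check each constraint at x*: kiln 256/256 (tight); labor 157/182 (slack 25); glaze 295/295 (tight).
Since labor is not tight, its dual is 0.
Dual feasibility on the basic columns requires 4·y_kiln + 5·y_glaze = 56.5, 5·y_kiln + 5·y_glaze = 62.5.
This yields shadow prices y_kiln = 6, y_glaze = 6.5.
planters enters the basis when its profit ≥ yᵀa₃ = 6·5 + 6.5·5 = 62.5.

62.5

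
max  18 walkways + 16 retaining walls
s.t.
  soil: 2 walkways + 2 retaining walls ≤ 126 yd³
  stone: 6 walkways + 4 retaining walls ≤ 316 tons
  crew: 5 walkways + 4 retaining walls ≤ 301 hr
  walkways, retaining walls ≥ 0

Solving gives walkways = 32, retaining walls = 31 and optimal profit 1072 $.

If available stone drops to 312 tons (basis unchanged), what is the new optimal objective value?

1068

At the optimum: soil uses 126 of 126 (binding); stone uses 316 of 316 (binding); crew uses 284 of 301 (slack = 17).
Since crew is not tight, its dual is 0.
Dual feasibility on the basic columns requires 2·y_soil + 6·y_stone = 18, 2·y_soil + 4·y_stone = 16.
Solving: y_soil = 6, y_stone = 1.
Δz = y_stone·Δb = 1 × (-4) = -4, so new z* = 1072 − 4 = 1068.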